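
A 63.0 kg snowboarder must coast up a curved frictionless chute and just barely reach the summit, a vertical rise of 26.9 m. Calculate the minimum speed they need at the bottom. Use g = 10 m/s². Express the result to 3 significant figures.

v = 23.2 m/s

At the top they are momentarily at rest, so all KE converts to PE: ½mv² = mgh
v = √(2gh) = √(2 × 10 × 26.9) = 23.19 m/s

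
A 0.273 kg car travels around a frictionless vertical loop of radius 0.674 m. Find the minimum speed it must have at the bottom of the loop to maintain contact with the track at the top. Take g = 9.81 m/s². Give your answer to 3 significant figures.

At the top: mg = mv_top²/r ⇒ v_top² = gr = 6.612 m²/s²
Energy from bottom to top (height 2r): ½mv_bot² = ½mv_top² + mg(2r)
v_bot² = gr + 4gr = 5gr = 33.06
v_bot = √(5gr) = 5.750 m/s

v = 5.75 m/s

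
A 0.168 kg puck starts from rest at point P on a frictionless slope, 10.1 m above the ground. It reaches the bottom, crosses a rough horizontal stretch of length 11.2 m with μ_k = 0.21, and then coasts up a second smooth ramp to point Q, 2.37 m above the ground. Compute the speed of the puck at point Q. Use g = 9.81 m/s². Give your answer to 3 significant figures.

v = 10.3 m/s

Energy at P: mgh₁ = (0.168)(9.81)(10.1) = 16.646 J
Friction loss: W_f = μ_k mg d = 3.876 J
At Q: ½mv² + mgh₂ = mgh₁ − W_f
½mv² = 16.646 − 3.876 − 3.9059 = 8.8634 J
v = √(2 × 8.8634/0.168) = 10.27 m/s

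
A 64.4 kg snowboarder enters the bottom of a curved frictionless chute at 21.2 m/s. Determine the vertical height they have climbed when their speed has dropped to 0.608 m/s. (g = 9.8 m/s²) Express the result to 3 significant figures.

h = 22.9 m

Energy balance between the two points: ½mv₁² = ½mv₂² + mgh
h = (v₁² − v₂²)/(2g) = (21.2² − 0.608²)/(2 × 9.8) = 22.91 m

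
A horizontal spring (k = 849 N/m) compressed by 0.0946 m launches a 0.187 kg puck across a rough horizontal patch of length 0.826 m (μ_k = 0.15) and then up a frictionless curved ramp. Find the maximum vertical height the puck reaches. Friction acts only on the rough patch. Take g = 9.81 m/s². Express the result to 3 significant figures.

h = 1.95 m

Spring energy: E₀ = ½kx² = ½(849)(0.0946)² = 3.7989 J
Friction: W_f = μ_k mg d = (0.15)(0.187)(9.81)(0.826) = 0.2273 J
Energy at base of ramp: E = 3.7989 − 0.2273 = 3.5716 J
At max height all remaining energy is PE: mgh = E ⇒ h = E/(mg) = 3.5716/(0.187 × 9.81) = 1.947 m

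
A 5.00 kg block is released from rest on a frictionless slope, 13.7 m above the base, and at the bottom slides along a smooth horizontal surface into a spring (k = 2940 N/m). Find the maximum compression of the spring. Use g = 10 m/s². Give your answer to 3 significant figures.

Gravitational PE at the top equals spring PE at max compression: mgh = ½kx²
x = √(2mgh/k) = √(2 × 5.00 × 10 × 13.7 / 2940) = 0.6826 m

x = 0.683 m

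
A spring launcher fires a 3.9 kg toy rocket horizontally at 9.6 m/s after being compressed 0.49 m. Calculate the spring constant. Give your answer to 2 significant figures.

k = 1500 N/m

Energy stored in the spring equals the launch KE: ½kx² = ½mv²
k = mv²/x² = (3.9)(9.6)²/(0.49)² = 1497 N/m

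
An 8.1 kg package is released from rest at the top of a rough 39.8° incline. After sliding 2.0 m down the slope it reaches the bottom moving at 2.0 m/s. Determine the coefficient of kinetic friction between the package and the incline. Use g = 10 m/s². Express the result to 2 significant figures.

μ_k = 0.70

The energy dissipated by friction is the PE lost minus the KE gained:
mgL sinθ = 103.70 J; ½mv² = 16.200 J
W_f = 103.70 − 16.200 = 87.50 J
μ_k = W_f/(mg cosθ · L) = 87.50/(62.23 × 2.0) = 0.7030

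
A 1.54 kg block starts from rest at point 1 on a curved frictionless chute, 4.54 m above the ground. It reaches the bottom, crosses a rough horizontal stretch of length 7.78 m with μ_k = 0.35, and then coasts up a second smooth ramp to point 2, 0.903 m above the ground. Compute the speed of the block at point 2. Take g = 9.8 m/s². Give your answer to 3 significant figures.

Energy at 1: mgh₁ = (1.54)(9.8)(4.54) = 68.518 J
Friction loss: W_f = μ_k mg d = 41.10 J
At 2: ½mv² + mgh₂ = mgh₁ − W_f
½mv² = 68.518 − 41.10 − 13.628 = 13.794 J
v = √(2 × 13.794/1.54) = 4.233 m/s

v = 4.23 m/s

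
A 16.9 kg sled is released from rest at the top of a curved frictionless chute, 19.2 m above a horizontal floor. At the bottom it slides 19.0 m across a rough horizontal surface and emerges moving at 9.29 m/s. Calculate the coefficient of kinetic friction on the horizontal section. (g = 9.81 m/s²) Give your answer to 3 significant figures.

Applying the work–energy principle:
mgh = ½mv² + μ_k m g d
mgh = 3183.1 J; ½mv² = 729.27 J
W_f = 3183.1 − 729.27 = 2454 J
μ_k = W_f/(mg·d) = 2454/(165.8 × 19.0) = 0.7790

μ_k = 0.779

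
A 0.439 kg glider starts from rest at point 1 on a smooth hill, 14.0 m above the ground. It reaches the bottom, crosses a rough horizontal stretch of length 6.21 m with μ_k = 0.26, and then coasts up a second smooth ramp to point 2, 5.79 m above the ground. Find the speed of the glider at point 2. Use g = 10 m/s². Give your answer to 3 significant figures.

v = 11.5 m/s

Energy at 1: mgh₁ = (0.439)(10)(14.0) = 61.460 J
Friction loss: W_f = μ_k mg d = 7.088 J
At 2: ½mv² + mgh₂ = mgh₁ − W_f
½mv² = 61.460 − 7.088 − 25.418 = 28.954 J
v = √(2 × 28.954/0.439) = 11.49 m/s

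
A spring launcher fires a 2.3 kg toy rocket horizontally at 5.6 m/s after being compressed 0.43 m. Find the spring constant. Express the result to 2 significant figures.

Spring PE at full compression equals KE at release: ½kx² = ½mv²
k = mv²/x² = (2.3)(5.6)²/(0.43)² = 390.1 N/m

k = 390 N/m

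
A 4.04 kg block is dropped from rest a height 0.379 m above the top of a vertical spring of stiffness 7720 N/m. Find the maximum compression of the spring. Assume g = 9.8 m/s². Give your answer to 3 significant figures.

Let x be the compression. The total drop is H + x, and the block is instantaneously at rest at max compression, so energy conservation gives:
mg(H + x) = ½kx²
½(7720)x² − (4.04)(9.8)x − (4.04)(9.8)(0.379) = 0
3860x² − 39.59x − 15.01 = 0
x = [39.59 + √(1568 + 231683)]/(2 × 3860) = 0.06769 m

x = 0.0677 m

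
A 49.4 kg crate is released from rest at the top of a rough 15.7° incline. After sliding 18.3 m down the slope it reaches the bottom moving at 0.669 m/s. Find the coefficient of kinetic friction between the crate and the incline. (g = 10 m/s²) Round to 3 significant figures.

The energy dissipated by friction is the PE lost minus the KE gained:
mgL sinθ = 2446.3 J; ½mv² = 11.055 J
W_f = 2446.3 − 11.055 = 2435 J
μ_k = W_f/(mg cosθ · L) = 2435/(475.6 × 18.3) = 0.2798

μ_k = 0.280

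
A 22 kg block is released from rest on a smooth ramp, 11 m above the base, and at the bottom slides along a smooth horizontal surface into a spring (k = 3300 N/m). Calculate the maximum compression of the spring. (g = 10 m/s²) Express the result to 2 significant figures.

Gravitational PE at the top equals spring PE at max compression: mgh = ½kx²
x = √(2mgh/k) = √(2 × 22 × 10 × 11 / 3300) = 1.211 m

x = 1.2 m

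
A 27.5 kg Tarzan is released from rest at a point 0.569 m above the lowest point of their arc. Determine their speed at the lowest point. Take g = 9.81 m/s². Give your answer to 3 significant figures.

By conservation of mechanical energy, mgh = ½mv²
v = √(2gh) = √(2 × 9.81 × 0.569) = √11.164 = 3.341 m/s

v = 3.34 m/s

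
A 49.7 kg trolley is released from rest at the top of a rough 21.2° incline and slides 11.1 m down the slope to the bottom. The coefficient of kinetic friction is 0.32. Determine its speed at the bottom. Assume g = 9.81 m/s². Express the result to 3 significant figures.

Taking the bottom as reference, mgh = ½mv² + μ_k N L with h = L sinθ, N = mg cosθ:
mgh = mgL sinθ = (49.7)(9.81)(11.1)sin21.2° = 1957.1 J
W_f = μ_k mg cosθ · L = (0.32)(49.7)(9.81)cos21.2°·11.1 = 1615 J
½mv² = 1957.1 − 1615 = 342.47 J
v = √(2 × 342.47/49.7) = 3.712 m/s

v = 3.71 m/s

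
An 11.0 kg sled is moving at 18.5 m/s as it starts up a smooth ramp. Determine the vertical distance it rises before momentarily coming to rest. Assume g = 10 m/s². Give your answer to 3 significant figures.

By energy conservation, ½mv² = mgh
h = v²/(2g) = 18.5²/(2 × 10) = 17.11 m

h = 17.1 m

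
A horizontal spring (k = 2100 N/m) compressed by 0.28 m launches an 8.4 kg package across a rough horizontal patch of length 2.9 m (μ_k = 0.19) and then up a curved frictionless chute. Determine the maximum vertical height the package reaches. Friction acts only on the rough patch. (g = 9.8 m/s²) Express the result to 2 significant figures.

Spring energy: E₀ = ½kx² = ½(2100)(0.28)² = 82.320 J
Friction: W_f = μ_k mg d = (0.19)(8.4)(9.8)(2.9) = 45.36 J
Energy at base of ramp: E = 82.320 − 45.36 = 36.962 J
At max height all remaining energy is PE: mgh = E ⇒ h = E/(mg) = 36.962/(8.4 × 9.8) = 0.4490 m

h = 0.45 m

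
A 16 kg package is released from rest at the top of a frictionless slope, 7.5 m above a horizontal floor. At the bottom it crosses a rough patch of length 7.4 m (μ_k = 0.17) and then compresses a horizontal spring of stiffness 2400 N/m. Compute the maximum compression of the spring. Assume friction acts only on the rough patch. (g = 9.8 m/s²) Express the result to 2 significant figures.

Initial energy: E₁ = mgh = (16)(9.8)(7.5) = 1176.0 J
Friction removes W_f = μ_k mg d = (0.17)(16)(9.8)(7.4) = 197.3 J
Energy reaching the spring: E = 1176.0 − 197.3 = 978.75 J
At max compression ½kx² = E ⇒ x = √(2E/k) = √(2 × 978.75/2400) = 0.9031 m

x = 0.90 m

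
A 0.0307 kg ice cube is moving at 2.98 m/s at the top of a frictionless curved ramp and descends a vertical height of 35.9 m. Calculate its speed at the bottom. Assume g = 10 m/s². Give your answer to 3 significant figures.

Mechanical energy is conserved (no friction): ½mv₀² + mgh = ½mv²
v² = v₀² + 2gh = (2.98)² + 2(10)(35.9) = 726.88
v = √726.88 = 26.96 m/s

v = 27.0 m/s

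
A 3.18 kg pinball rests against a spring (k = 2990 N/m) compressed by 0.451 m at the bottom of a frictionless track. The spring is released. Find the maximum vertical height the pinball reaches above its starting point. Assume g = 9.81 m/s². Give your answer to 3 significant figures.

Energy conservation from release to the highest point: ½kx² = mgh
h = kx²/(2mg) = (2990)(0.451)²/(2 × 3.18 × 9.81) = 9.748 m

h = 9.75 m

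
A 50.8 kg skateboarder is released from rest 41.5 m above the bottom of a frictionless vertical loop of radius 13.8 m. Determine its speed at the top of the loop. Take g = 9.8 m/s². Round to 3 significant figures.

Energy conservation: mgh = ½mv_top² + mg(2r)
v_top² = 2g(h − 2r) = 2(9.8)(41.5 − 27.60) = 272.4
v_top = 16.51 m/s

v = 16.5 m/s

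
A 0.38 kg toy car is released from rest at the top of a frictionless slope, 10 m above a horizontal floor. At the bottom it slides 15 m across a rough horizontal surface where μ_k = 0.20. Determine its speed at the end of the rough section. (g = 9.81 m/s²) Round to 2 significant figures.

v = 12 m/s

Energy at the top = energy at the end + work done against friction:
mgh = ½mv² + μ_k m g d
W_f = μ_k mg d = (0.20)(0.38)(9.81)(15) = 11.18 J
½mv² = mgh − W_f = 37.278 − 11.18 = 26.095 J
v = √(2 × 26.095/0.38) = 11.72 m/s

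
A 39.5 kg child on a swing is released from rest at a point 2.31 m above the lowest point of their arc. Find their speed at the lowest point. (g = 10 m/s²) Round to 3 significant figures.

By conservation of mechanical energy, mgh = ½mv²
The mass cancels from both sides.
v = √(2gh) = √(2 × 10 × 2.31) = √46.200 = 6.797 m/s

v = 6.80 m/s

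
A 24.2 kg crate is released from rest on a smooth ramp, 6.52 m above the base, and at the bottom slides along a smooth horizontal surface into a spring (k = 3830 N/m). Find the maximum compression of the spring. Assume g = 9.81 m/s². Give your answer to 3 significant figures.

Gravitational PE at the top equals spring PE at max compression: mgh = ½kx²
x = √(2mgh/k) = √(2 × 24.2 × 9.81 × 6.52 / 3830) = 0.8990 m

x = 0.899 m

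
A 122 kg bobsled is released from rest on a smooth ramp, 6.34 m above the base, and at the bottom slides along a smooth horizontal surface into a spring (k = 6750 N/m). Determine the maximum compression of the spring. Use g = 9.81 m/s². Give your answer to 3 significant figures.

At max compression the bobsled is momentarily at rest: mgh = ½kx²
x = √(2mgh/k) = √(2 × 122 × 9.81 × 6.34 / 6750) = 1.499 m

x = 1.50 m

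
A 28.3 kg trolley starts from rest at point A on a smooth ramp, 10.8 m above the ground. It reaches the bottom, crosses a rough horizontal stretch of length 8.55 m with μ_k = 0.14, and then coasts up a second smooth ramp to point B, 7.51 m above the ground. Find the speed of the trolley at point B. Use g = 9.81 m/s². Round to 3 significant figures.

Energy at A: mgh₁ = (28.3)(9.81)(10.8) = 2998.3 J
Friction loss: W_f = μ_k mg d = 332.3 J
At B: ½mv² + mgh₂ = mgh₁ − W_f
½mv² = 2998.3 − 332.3 − 2084.9 = 581.06 J
v = √(2 × 581.06/28.3) = 6.408 m/s

v = 6.41 m/s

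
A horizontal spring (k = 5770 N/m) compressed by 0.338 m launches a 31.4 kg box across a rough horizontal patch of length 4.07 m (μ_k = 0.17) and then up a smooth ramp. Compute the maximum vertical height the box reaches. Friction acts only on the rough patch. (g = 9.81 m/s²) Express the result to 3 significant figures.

h = 0.378 m

Spring energy: E₀ = ½kx² = ½(5770)(0.338)² = 329.59 J
Friction: W_f = μ_k mg d = (0.17)(31.4)(9.81)(4.07) = 213.1 J
Energy at base of ramp: E = 329.59 − 213.1 = 116.47 J
At max height all remaining energy is PE: mgh = E ⇒ h = E/(mg) = 116.47/(31.4 × 9.81) = 0.3781 m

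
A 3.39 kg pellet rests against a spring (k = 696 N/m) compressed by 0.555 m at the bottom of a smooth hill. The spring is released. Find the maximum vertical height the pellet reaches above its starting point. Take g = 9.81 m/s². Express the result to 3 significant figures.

All spring PE becomes gravitational PE at the highest point: ½kx² = mgh
h = kx²/(2mg) = (696)(0.555)²/(2 × 3.39 × 9.81) = 3.223 m

h = 3.22 m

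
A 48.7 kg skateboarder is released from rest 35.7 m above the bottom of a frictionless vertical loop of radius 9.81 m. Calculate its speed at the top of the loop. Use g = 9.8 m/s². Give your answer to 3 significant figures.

Energy conservation: mgh = ½mv_top² + mg(2r)
v_top² = 2g(h − 2r) = 2(9.8)(35.7 − 19.62) = 315.2
v_top = 17.75 m/s

v = 17.8 m/s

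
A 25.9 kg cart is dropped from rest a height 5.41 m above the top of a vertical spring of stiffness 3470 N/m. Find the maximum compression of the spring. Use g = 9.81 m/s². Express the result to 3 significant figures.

x = 0.966 m

Measuring PE from the top of the relaxed spring, at max compression the cart has dropped H + x with zero KE, so:
mg(H + x) = ½kx²
½(3470)x² − (25.9)(9.81)x − (25.9)(9.81)(5.41) = 0
1735x² − 254.1x − 1375 = 0
x = [254.1 + √(64556 + 9.5395e+06)]/(2 × 1735) = 0.9663 m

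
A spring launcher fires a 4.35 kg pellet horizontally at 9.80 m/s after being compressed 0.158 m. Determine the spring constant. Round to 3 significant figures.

k = 16700 N/m

Energy stored in the spring equals the launch KE: ½kx² = ½mv²
k = mv²/x² = (4.35)(9.80)²/(0.158)² = 16735 N/m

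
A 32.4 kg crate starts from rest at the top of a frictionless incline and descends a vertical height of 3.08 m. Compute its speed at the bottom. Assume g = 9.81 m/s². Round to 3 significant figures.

Energy conservation between the two points: mgh = ½mv²
v = √(2gh) = √(2 × 9.81 × 3.08) = √60.430 = 7.774 m/s

v = 7.77 m/s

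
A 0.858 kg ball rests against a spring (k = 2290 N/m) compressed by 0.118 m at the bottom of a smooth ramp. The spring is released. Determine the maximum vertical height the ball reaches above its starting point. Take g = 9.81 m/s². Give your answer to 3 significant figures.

Energy conservation from release to the highest point: ½kx² = mgh
h = kx²/(2mg) = (2290)(0.118)²/(2 × 0.858 × 9.81) = 1.894 m

h = 1.89 m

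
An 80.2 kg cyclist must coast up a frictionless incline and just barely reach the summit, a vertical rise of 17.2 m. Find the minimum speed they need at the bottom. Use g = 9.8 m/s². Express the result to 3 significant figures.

At the top they are momentarily at rest, so all KE converts to PE: ½mv² = mgh
v = √(2gh) = √(2 × 9.8 × 17.2) = 18.36 m/s

v = 18.4 m/s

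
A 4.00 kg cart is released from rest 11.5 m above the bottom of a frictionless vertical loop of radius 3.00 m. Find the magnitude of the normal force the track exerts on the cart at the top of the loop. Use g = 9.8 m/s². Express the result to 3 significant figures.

Energy from release to top (height 2r): mgh = ½mv_top² + mg(2r)
v_top² = 2g(h − 2r) = 2(9.8)(11.5 − 6.000) = 107.80 m²/s²
At the top, both N and weight point toward the centre: N + mg = mv_top²/r
N = m(v_top²/r − g) = 4.00(107.80/3.00 − 9.8) = 104.5 N

N = 105 N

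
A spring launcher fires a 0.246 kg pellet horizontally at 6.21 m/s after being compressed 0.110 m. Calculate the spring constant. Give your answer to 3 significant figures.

Energy stored in the spring equals the launch KE: ½kx² = ½mv²
k = mv²/x² = (0.246)(6.21)²/(0.110)² = 784.0 N/m

k = 784 N/m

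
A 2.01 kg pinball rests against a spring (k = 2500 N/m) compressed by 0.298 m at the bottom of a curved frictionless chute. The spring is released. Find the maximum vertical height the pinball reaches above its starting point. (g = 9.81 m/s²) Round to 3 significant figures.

All spring PE becomes gravitational PE at the highest point: ½kx² = mgh
h = kx²/(2mg) = (2500)(0.298)²/(2 × 2.01 × 9.81) = 5.630 m

h = 5.63 m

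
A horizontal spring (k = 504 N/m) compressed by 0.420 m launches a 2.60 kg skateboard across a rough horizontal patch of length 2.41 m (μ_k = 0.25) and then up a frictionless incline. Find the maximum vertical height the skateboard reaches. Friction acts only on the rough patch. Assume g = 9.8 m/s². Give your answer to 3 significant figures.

Spring energy: E₀ = ½kx² = ½(504)(0.420)² = 44.453 J
Friction: W_f = μ_k mg d = (0.25)(2.60)(9.8)(2.41) = 15.35 J
Energy at base of ramp: E = 44.453 − 15.35 = 29.101 J
At max height all remaining energy is PE: mgh = E ⇒ h = E/(mg) = 29.101/(2.60 × 9.8) = 1.142 m

h = 1.14 m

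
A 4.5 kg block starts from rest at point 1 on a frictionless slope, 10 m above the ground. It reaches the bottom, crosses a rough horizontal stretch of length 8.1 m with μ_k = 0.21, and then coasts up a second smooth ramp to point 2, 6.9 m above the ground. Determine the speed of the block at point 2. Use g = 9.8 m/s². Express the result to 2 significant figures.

Energy at 1: mgh₁ = (4.5)(9.8)(10) = 441.00 J
Friction loss: W_f = μ_k mg d = 75.01 J
At 2: ½mv² + mgh₂ = mgh₁ − W_f
½mv² = 441.00 − 75.01 − 304.29 = 61.696 J
v = √(2 × 61.696/4.5) = 5.236 m/s

v = 5.2 m/s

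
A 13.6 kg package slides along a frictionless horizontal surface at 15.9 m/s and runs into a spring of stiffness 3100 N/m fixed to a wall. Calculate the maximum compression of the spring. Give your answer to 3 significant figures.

x = 1.05 m

All KE is stored as spring PE at maximum compression: ½mv² = ½kx²
x = v√(m/k) = 15.9 × √(13.6/3100) = 1.053 m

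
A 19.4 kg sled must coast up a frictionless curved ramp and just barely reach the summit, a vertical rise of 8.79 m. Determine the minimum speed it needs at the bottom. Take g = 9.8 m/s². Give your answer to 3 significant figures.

v = 13.1 m/s

At the top it is momentarily at rest, so all KE converts to PE: ½mv² = mgh
v = √(2gh) = √(2 × 9.8 × 8.79) = 13.13 m/s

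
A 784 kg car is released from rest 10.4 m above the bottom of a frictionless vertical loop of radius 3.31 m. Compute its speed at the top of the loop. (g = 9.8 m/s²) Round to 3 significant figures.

v = 8.61 m/s

Energy conservation: mgh = ½mv_top² + mg(2r)
v_top² = 2g(h − 2r) = 2(9.8)(10.4 − 6.620) = 74.09
v_top = 8.607 m/s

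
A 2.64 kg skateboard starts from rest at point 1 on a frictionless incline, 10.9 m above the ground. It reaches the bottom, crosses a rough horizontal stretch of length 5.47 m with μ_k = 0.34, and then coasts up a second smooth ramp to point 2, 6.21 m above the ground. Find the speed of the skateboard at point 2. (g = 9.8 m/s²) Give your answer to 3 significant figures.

v = 7.45 m/s

Energy at 1: mgh₁ = (2.64)(9.8)(10.9) = 282.00 J
Friction loss: W_f = μ_k mg d = 48.12 J
At 2: ½mv² + mgh₂ = mgh₁ − W_f
½mv² = 282.00 − 48.12 − 160.67 = 73.223 J
v = √(2 × 73.223/2.64) = 7.448 m/s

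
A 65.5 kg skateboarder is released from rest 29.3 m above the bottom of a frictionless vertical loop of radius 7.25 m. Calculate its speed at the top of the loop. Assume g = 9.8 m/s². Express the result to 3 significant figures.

v = 17.0 m/s

Energy conservation: mgh = ½mv_top² + mg(2r)
v_top² = 2g(h − 2r) = 2(9.8)(29.3 − 14.50) = 290.1
v_top = 17.03 m/s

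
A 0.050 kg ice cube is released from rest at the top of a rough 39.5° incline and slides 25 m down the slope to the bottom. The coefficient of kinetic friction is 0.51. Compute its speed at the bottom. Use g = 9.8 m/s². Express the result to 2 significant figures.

v = 11 m/s

Taking the bottom as reference, mgh = ½mv² + μ_k N L with h = L sinθ, N = mg cosθ:
mgh = mgL sinθ = (0.050)(9.8)(25)sin39.5° = 7.7920 J
W_f = μ_k mg cosθ · L = (0.51)(0.050)(9.8)cos39.5°·25 = 4.821 J
½mv² = 7.7920 − 4.821 = 2.9712 J
v = √(2 × 2.9712/0.050) = 10.90 m/s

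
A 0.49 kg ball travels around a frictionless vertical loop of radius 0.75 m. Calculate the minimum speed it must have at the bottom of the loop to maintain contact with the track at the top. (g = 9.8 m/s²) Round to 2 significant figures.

At the top: mg = mv_top²/r ⇒ v_top² = gr = 7.350 m²/s²
Energy from bottom to top (height 2r): ½mv_bot² = ½mv_top² + mg(2r)
v_bot² = gr + 4gr = 5gr = 36.75
v_bot = √(5gr) = 6.062 m/s

v = 6.1 m/s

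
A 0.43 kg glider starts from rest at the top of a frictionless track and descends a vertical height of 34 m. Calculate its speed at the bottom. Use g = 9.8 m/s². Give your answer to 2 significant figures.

Energy conservation between the two points: mgh = ½mv²
The mass cancels from both sides.
v = √(2gh) = √(2 × 9.8 × 34) = √666.40 = 25.81 m/s

v = 26 m/s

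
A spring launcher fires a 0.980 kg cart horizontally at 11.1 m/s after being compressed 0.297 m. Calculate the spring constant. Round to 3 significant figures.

k = 1370 N/m

½kx² = ½mv²
k = mv²/x² = (0.980)(11.1)²/(0.297)² = 1369 N/m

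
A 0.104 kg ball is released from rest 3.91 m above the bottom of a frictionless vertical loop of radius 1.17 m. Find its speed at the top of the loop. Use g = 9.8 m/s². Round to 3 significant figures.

v = 5.55 m/s

Energy conservation: mgh = ½mv_top² + mg(2r)
v_top² = 2g(h − 2r) = 2(9.8)(3.91 − 2.340) = 30.77
v_top = 5.547 m/s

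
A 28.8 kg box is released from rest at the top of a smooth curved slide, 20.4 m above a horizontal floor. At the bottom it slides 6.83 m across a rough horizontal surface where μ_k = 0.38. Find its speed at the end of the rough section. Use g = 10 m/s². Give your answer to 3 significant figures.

Applying the work–energy principle:
mgh = ½mv² + μ_k m g d
W_f = μ_k mg d = (0.38)(28.8)(10)(6.83) = 747.5 J
½mv² = mgh − W_f = 5875.2 − 747.5 = 5127.7 J
v = √(2 × 5127.7/28.8) = 18.87 m/s

v = 18.9 m/s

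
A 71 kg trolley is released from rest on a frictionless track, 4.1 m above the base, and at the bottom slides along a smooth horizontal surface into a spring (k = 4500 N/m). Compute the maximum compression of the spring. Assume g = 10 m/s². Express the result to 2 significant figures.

x = 1.1 m

Energy conservation (no friction) from release to max compression: mgh = ½kx²
x = √(2mgh/k) = √(2 × 71 × 10 × 4.1 / 4500) = 1.137 m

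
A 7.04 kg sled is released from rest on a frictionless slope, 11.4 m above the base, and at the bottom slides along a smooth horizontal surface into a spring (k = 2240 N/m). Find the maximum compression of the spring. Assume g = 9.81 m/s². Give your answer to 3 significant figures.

At max compression the sled is momentarily at rest: mgh = ½kx²
x = √(2mgh/k) = √(2 × 7.04 × 9.81 × 11.4 / 2240) = 0.8384 m

x = 0.838 m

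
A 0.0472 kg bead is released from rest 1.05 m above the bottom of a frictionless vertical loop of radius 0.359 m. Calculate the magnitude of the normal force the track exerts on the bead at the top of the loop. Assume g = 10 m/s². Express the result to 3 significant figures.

Energy from release to top (height 2r): mgh = ½mv_top² + mg(2r)
v_top² = 2g(h − 2r) = 2(10)(1.05 − 0.7180) = 6.6400 m²/s²
At the top, both N and weight point toward the centre: N + mg = mv_top²/r
N = m(v_top²/r − g) = 0.0472(6.6400/0.359 − 10) = 0.4010 N

N = 0.401 N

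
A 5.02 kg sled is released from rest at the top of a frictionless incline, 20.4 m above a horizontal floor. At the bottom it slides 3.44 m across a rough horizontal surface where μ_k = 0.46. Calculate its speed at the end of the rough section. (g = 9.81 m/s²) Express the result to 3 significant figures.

v = 19.2 m/s

Energy at the top = energy at the end + work done against friction:
mgh = ½mv² + μ_k m g d
W_f = μ_k mg d = (0.46)(5.02)(9.81)(3.44) = 77.93 J
½mv² = mgh − W_f = 1004.6 − 77.93 = 926.70 J
v = √(2 × 926.70/5.02) = 19.21 m/s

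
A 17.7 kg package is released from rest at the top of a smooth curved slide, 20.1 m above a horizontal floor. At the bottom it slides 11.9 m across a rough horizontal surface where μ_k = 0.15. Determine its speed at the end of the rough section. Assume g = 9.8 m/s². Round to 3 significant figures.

Energy at the top = energy at the end + work done against friction:
mgh = ½mv² + μ_k m g d
W_f = μ_k mg d = (0.15)(17.7)(9.8)(11.9) = 309.6 J
½mv² = mgh − W_f = 3486.5 − 309.6 = 3176.9 J
v = √(2 × 3176.9/17.7) = 18.95 m/s

v = 18.9 m/s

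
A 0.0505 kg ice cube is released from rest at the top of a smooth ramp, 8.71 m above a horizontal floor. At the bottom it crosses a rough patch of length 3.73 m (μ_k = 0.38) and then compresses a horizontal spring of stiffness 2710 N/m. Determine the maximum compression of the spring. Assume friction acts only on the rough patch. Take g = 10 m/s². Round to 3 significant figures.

Initial energy: E₁ = mgh = (0.0505)(10)(8.71) = 4.3986 J
Friction removes W_f = μ_k mg d = (0.38)(0.0505)(10)(3.73) = 0.7158 J
Energy reaching the spring: E = 4.3986 − 0.7158 = 3.6828 J
At max compression ½kx² = E ⇒ x = √(2E/k) = √(2 × 3.6828/2710) = 0.05213 m

x = 0.0521 m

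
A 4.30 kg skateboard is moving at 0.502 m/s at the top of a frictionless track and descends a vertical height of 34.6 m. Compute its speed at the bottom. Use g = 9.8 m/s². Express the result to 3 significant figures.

By conservation of mechanical energy, ½mv₀² + mgh = ½mv²
v² = v₀² + 2gh = (0.502)² + 2(9.8)(34.6) = 678.41
v = √678.41 = 26.05 m/s

v = 26.0 m/s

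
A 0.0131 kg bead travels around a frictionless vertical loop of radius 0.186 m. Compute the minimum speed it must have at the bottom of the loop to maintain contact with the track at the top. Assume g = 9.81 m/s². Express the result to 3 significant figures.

At the top: mg = mv_top²/r ⇒ v_top² = gr = 1.825 m²/s²
Energy from bottom to top (height 2r): ½mv_bot² = ½mv_top² + mg(2r)
v_bot² = gr + 4gr = 5gr = 9.123
v_bot = √(5gr) = 3.020 m/s

v = 3.02 m/s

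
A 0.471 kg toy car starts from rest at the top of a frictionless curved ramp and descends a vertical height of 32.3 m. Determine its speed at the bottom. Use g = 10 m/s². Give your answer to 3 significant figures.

v = 25.4 m/s

Mechanical energy is conserved (no friction): mgh = ½mv²
v = √(2gh) = √(2 × 10 × 32.3) = √646.00 = 25.42 m/s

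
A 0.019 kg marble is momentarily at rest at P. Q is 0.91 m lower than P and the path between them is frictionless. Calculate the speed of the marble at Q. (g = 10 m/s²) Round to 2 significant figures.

v = 4.3 m/s

Energy conservation between the two points: mgh = ½mv²
v = √(2gh) = √(2 × 10 × 0.91) = √18.200 = 4.266 m/s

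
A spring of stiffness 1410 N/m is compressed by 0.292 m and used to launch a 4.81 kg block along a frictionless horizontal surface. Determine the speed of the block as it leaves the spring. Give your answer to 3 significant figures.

Spring PE converts entirely to kinetic energy: ½kx² = ½mv²
v = x√(k/m) = 0.292 × √(1410/4.81) = 4.999 m/s

v = 5.00 m/s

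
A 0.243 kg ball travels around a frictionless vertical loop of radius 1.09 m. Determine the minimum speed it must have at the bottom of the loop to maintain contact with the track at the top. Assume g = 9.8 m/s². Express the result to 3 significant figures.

At the top: mg = mv_top²/r ⇒ v_top² = gr = 10.68 m²/s²
Energy from bottom to top (height 2r): ½mv_bot² = ½mv_top² + mg(2r)
v_bot² = gr + 4gr = 5gr = 53.41
v_bot = √(5gr) = 7.308 m/s

v = 7.31 m/s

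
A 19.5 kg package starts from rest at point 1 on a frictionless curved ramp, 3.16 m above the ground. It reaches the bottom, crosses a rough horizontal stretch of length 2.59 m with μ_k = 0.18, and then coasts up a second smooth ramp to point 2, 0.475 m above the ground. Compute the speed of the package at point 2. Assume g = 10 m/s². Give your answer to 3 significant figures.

v = 6.66 m/s

Energy at 1: mgh₁ = (19.5)(10)(3.16) = 616.20 J
Friction loss: W_f = μ_k mg d = 90.91 J
At 2: ½mv² + mgh₂ = mgh₁ − W_f
½mv² = 616.20 − 90.91 − 92.625 = 432.67 J
v = √(2 × 432.67/19.5) = 6.662 m/s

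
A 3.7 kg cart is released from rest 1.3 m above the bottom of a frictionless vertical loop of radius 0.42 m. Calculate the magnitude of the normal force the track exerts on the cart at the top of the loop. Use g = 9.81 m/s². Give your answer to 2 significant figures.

Energy from release to top (height 2r): mgh = ½mv_top² + mg(2r)
v_top² = 2g(h − 2r) = 2(9.81)(1.3 − 0.8400) = 9.0252 m²/s²
At the top, both N and weight point toward the centre: N + mg = mv_top²/r
N = m(v_top²/r − g) = 3.7(9.0252/0.42 − 9.81) = 43.21 N

N = 43 N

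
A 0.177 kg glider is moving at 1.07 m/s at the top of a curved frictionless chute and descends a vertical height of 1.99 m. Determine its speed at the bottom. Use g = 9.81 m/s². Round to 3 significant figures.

By conservation of mechanical energy, ½mv₀² + mgh = ½mv²
v² = v₀² + 2gh = (1.07)² + 2(9.81)(1.99) = 40.189
v = √40.189 = 6.339 m/s

v = 6.34 m/s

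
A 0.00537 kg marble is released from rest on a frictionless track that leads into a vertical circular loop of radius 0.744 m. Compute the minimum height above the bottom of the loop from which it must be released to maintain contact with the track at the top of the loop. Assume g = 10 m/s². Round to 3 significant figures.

At the top, for minimum speed gravity alone supplies the centripetal force: mg = mv_top²/r ⇒ v_top² = gr = 7.440 m²/s²
Energy conservation from release height h to the top (height 2r): mgh = ½mv_top² + mg(2r)
h = v_top²/(2g) + 2r = r/2 + 2r = 5r/2 = 1.860 m

h = 1.86 m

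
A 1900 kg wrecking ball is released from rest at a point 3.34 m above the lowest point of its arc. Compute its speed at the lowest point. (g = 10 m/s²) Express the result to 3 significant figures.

v = 8.17 m/s

Equating total energy at the two states: mgh = ½mv²
v = √(2gh) = √(2 × 10 × 3.34) = √66.800 = 8.173 m/s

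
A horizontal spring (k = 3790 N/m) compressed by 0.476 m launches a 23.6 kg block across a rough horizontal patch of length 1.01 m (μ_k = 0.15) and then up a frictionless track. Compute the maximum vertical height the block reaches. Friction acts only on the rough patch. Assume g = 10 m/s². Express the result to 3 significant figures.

h = 1.67 m

Spring energy: E₀ = ½kx² = ½(3790)(0.476)² = 429.36 J
Friction: W_f = μ_k mg d = (0.15)(23.6)(10)(1.01) = 35.75 J
Energy at base of ramp: E = 429.36 − 35.75 = 393.61 J
At max height all remaining energy is PE: mgh = E ⇒ h = E/(mg) = 393.61/(23.6 × 10) = 1.668 m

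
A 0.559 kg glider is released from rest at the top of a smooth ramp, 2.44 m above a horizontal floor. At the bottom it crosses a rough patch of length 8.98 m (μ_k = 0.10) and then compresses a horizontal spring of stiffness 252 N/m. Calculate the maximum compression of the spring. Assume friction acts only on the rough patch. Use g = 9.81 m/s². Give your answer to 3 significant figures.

Initial energy: E₁ = mgh = (0.559)(9.81)(2.44) = 13.380 J
Friction removes W_f = μ_k mg d = (0.10)(0.559)(9.81)(8.98) = 4.924 J
Energy reaching the spring: E = 13.380 − 4.924 = 8.4560 J
At max compression ½kx² = E ⇒ x = √(2E/k) = √(2 × 8.4560/252) = 0.2591 m

x = 0.259 m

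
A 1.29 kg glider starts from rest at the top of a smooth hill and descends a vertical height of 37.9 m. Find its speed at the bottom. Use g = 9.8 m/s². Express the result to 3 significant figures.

v = 27.3 m/s

Energy conservation between the two points: mgh = ½mv²
v = √(2gh) = √(2 × 9.8 × 37.9) = √742.84 = 27.26 m/s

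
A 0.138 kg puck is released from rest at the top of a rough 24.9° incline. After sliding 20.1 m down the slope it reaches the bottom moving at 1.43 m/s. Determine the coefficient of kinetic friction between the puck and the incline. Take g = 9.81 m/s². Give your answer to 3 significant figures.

μ_k = 0.458

Energy balance down the incline: mg L sinθ − ½mv² = μ_k (mg cosθ) L
mgL sinθ = 11.457 J; ½mv² = 0.14110 J
W_f = 11.457 − 0.14110 = 11.32 J
μ_k = W_f/(mg cosθ · L) = 11.32/(1.228 × 20.1) = 0.4585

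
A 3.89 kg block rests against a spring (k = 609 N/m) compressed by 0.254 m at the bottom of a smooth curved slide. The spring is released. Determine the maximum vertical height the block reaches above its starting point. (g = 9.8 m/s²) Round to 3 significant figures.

h = 0.515 m

All spring PE becomes gravitational PE at the highest point: ½kx² = mgh
h = kx²/(2mg) = (609)(0.254)²/(2 × 3.89 × 9.8) = 0.5153 m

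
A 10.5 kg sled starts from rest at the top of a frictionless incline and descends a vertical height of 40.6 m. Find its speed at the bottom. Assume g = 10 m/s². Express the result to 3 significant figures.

v = 28.5 m/s

Equating total energy at the two states: mgh = ½mv²
v = √(2gh) = √(2 × 10 × 40.6) = √812.00 = 28.50 m/s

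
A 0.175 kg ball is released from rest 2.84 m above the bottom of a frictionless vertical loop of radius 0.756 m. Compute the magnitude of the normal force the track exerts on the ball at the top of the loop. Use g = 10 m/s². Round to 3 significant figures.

N = 4.40 N

Energy from release to top (height 2r): mgh = ½mv_top² + mg(2r)
v_top² = 2g(h − 2r) = 2(10)(2.84 − 1.512) = 26.560 m²/s²
At the top, both N and weight point toward the centre: N + mg = mv_top²/r
N = m(v_top²/r − g) = 0.175(26.560/0.756 − 10) = 4.398 N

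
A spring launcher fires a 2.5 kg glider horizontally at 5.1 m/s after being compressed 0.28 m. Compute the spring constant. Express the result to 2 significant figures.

Energy stored in the spring equals the launch KE: ½kx² = ½mv²
k = mv²/x² = (2.5)(5.1)²/(0.28)² = 829.4 N/m

k = 830 N/m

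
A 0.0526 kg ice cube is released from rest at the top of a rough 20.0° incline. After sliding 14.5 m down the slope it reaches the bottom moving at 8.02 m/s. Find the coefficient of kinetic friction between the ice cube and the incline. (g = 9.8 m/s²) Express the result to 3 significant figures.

The energy dissipated by friction is the PE lost minus the KE gained:
mgL sinθ = 2.5564 J; ½mv² = 1.6916 J
W_f = 2.5564 − 1.6916 = 0.8648 J
μ_k = W_f/(mg cosθ · L) = 0.8648/(0.4844 × 14.5) = 0.1231

μ_k = 0.123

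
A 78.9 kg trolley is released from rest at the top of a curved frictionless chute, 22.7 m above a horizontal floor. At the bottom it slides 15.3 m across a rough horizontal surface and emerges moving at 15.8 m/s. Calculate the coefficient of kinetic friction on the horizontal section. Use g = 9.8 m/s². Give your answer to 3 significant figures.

Energy bookkeeping (friction removes W_f = μ_k N d):
mgh = ½mv² + μ_k m g d
mgh = 17552 J; ½mv² = 9848.3 J
W_f = 17552 − 9848.3 = 7704 J
μ_k = W_f/(mg·d) = 7704/(773.2 × 15.3) = 0.6512

μ_k = 0.651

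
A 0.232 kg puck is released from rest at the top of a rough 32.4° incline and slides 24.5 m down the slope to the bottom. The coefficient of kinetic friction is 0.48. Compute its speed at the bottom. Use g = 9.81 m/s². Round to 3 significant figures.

v = 7.92 m/s

Taking the bottom as reference, mgh = ½mv² + μ_k N L with h = L sinθ, N = mg cosθ:
mgh = mgL sinθ = (0.232)(9.81)(24.5)sin32.4° = 29.878 J
W_f = μ_k mg cosθ · L = (0.48)(0.232)(9.81)cos32.4°·24.5 = 22.60 J
½mv² = 29.878 − 22.60 = 7.2794 J
v = √(2 × 7.2794/0.232) = 7.922 m/s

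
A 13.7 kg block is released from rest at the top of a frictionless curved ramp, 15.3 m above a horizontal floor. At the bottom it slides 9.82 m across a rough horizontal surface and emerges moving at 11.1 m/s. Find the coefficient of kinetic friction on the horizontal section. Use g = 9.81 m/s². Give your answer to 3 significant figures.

μ_k = 0.919

Energy bookkeeping (friction removes W_f = μ_k N d):
mgh = ½mv² + μ_k m g d
mgh = 2056.3 J; ½mv² = 843.99 J
W_f = 2056.3 − 843.99 = 1212 J
μ_k = W_f/(mg·d) = 1212/(134.4 × 9.82) = 0.9186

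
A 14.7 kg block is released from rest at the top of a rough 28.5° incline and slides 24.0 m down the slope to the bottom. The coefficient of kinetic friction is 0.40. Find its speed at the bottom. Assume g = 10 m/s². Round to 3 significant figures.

Energy: mgh = ½mv² + W_f, with h = L sinθ and W_f = μ_k (mg cosθ) L
mgh = mgL sinθ = (14.7)(10)(24.0)sin28.5° = 1683.4 J
W_f = μ_k mg cosθ · L = (0.40)(14.7)(10)cos28.5°·24.0 = 1240 J
½mv² = 1683.4 − 1240 = 443.23 J
v = √(2 × 443.23/14.7) = 7.766 m/s

v = 7.77 m/s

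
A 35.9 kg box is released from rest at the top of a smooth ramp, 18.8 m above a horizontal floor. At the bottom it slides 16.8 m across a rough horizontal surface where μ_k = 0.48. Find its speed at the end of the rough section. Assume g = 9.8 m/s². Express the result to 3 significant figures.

Energy at the top = energy at the end + work done against friction:
mgh = ½mv² + μ_k m g d
W_f = μ_k mg d = (0.48)(35.9)(9.8)(16.8) = 2837 J
½mv² = mgh − W_f = 6614.2 − 2837 = 3777.1 J
v = √(2 × 3777.1/35.9) = 14.51 m/s

v = 14.5 m/s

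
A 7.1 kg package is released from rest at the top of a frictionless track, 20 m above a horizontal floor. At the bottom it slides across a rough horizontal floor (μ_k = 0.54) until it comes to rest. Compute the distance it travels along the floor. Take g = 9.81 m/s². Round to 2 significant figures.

d = 37 m

Energy bookkeeping (friction removes W_f = μ_k N d):
At rest all PE has been dissipated by friction: mgh = μ_k m g d
d = h/μ_k = 20/0.54 = 37.04 m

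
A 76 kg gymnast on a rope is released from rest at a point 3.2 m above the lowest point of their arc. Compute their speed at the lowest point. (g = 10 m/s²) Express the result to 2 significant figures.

v = 8.0 m/s

Mechanical energy is conserved (no friction): mgh = ½mv²
v = √(2gh) = √(2 × 10 × 3.2) = √64.000 = 8.000 m/s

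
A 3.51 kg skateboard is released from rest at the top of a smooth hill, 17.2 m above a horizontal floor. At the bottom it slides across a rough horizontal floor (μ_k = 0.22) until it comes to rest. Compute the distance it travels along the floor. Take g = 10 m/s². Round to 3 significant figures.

Energy at the top = energy at the end + work done against friction:
At rest all PE has been dissipated by friction: mgh = μ_k m g d
d = h/μ_k = 17.2/0.22 = 78.18 m

d = 78.2 m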